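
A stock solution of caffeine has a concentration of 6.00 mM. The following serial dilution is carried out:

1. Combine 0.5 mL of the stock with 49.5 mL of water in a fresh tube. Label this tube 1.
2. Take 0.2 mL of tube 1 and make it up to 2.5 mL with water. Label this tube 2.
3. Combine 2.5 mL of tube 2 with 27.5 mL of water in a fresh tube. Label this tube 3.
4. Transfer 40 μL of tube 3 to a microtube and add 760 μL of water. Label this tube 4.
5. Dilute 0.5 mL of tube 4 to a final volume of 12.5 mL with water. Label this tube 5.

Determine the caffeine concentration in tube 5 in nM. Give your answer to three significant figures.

Step 1: 0.5 mL + 49.5 mL = 50 mL total → factor 50/0.5 = 100
Step 2: 0.2 mL brought to 2.5 mL → factor 2.5/0.2 = 12.5
Step 3: 2.5 mL + 27.5 mL = 30 mL total → factor 30/2.5 = 12
Step 4: 40 μL + 760 μL = 800 μL total → factor 800/40 = 20
Step 5: 0.5 mL brought to 12.5 mL → factor 12.5/0.5 = 25
Overall dilution factor = 100 × 12.5 × 12 × 20 × 25 = 7.5 × 10^6
Final = 6.00 mM / 7.5 × 10^6 = 8.000 × 10^-7 mM = 0.800 nM

0.800 nM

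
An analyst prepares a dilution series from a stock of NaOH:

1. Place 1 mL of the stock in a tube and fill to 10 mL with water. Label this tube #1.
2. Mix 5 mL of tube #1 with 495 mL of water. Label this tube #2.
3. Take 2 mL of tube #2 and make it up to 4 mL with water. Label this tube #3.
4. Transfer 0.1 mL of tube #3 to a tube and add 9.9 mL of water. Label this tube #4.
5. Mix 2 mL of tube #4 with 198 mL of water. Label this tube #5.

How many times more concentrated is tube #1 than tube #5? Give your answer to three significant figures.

Step 1: 1 mL brought to 10 mL → factor 10/1 = 10
Step 2: 5 mL + 495 mL = 500 mL total → factor 500/5 = 100
Step 3: 2 mL brought to 4 mL → factor 4/2 = 2
Step 4: 0.1 mL + 9.9 mL = 10 mL total → factor 10/0.1 = 100
Step 5: 2 mL + 198 mL = 200 mL total → factor 200/2 = 100
Dilution factor to tube #1 = 10; to tube #5 = 2 × 10^7
[tube #1]/[tube #5] = (factor to tube #5)/(factor to tube #1) = 2 × 10^7/10 = 2.00 × 10^6

2.00 × 10^6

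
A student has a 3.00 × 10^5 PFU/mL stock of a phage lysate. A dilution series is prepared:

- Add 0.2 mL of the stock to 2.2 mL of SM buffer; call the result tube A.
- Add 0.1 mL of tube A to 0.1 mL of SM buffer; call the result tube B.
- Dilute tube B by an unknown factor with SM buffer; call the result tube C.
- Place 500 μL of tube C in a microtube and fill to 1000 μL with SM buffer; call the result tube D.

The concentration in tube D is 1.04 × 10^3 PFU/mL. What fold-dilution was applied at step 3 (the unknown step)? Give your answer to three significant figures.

Step 1: 0.2 mL + 2.2 mL = 2.4 mL total → factor 2.4/0.2 = 12
Step 2: 0.1 mL + 0.1 mL = 0.2 mL total → factor 0.2/0.1 = 2
Step 3: unknown factor x
Step 4: 500 μL brought to 1000 μL → factor 1000/500 = 2
Product of known-step factors = 48
Overall factor = 3.00 × 10^5 PFU/mL / (1.04 × 10^3 PFU/mL) = 288.46
x = 288.46 / 48 = 6.01

6.01-fold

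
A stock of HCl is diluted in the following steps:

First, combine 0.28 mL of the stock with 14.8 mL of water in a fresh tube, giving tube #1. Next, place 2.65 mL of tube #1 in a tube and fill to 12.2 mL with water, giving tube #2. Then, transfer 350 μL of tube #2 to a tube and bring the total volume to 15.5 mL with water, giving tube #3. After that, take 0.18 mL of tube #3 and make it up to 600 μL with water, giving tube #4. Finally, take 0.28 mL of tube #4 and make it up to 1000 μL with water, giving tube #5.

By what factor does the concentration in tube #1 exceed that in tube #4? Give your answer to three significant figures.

680

Step 1: 0.28 mL + 14.8 mL = 15.08 mL total → factor 15.08/0.28 = 53.857
Step 2: 2.65 mL brought to 12.2 mL → factor 12.2/2.65 = 4.6038
Step 3: 350 μL brought to 15.5 mL → factor 15500/350 = 44.286
Step 4: 0.18 mL brought to 600 μL → factor 0.6/0.18 = 3.3333
Dilution factor to tube #1 = 53.857; to tube #4 = 36602
[tube #1]/[tube #4] = (factor to tube #4)/(factor to tube #1) = 36602/53.857 = 680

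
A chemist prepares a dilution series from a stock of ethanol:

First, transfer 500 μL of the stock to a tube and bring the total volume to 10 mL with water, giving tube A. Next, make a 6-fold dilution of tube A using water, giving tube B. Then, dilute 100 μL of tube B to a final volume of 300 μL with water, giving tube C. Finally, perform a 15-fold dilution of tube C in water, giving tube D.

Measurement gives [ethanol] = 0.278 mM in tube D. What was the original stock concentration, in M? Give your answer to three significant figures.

1.50 M

Step 1: 500 μL brought to 10 mL → factor 10000/500 = 20
Step 2: 6-fold → factor 6
Step 3: 100 μL brought to 300 μL → factor 300/100 = 3
Step 4: 15-fold → factor 15
Overall dilution factor = 20 × 6 × 3 × 15 = 5400
Stock = 0.278 mM × 5400 = 1501 mM = 1.50 M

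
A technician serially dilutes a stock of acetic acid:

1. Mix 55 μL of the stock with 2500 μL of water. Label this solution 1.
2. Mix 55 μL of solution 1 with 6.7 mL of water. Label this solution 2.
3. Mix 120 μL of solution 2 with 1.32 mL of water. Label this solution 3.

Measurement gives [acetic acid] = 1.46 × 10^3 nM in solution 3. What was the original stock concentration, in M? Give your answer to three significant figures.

0.100 M

Step 1: 55 μL + 2500 μL = 2555 μL total → factor 2555/55 = 46.455
Step 2: 55 μL + 6.7 mL = 6755 μL total → factor 6755/55 = 122.82
Step 3: 120 μL + 1.32 mL = 1440 μL total → factor 1440/120 = 12
Overall dilution factor = 46.455 × 122.82 × 12 = 68466
Stock = 1.46 × 10^3 nM × 68466 = 9.996 × 10^7 nM = 0.100 M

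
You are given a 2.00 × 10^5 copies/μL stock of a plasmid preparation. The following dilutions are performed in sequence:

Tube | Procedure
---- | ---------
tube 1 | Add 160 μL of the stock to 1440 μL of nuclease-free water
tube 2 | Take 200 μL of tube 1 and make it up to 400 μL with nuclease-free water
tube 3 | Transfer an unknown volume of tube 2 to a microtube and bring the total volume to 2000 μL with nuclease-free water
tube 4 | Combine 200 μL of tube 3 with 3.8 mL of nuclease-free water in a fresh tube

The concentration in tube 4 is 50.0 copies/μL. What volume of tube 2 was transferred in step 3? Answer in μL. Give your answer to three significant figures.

200 μL

Step 1: 160 μL + 1440 μL = 1600 μL total → factor 1600/160 = 10
Step 2: 200 μL brought to 400 μL → factor 400/200 = 2
Step 3: v brought to 2000 μL → factor = 2000 μL/v
Step 4: 200 μL + 3.8 mL = 4000 μL total → factor 4000/200 = 20
Product of known-step factors = 400
Overall factor = 2.00 × 10^5 copies/μL / (50.0 copies/μL) = 4000
Step-3 factor = 4000 / 400 = 10
v = 2000 μL / 10 = 200 μL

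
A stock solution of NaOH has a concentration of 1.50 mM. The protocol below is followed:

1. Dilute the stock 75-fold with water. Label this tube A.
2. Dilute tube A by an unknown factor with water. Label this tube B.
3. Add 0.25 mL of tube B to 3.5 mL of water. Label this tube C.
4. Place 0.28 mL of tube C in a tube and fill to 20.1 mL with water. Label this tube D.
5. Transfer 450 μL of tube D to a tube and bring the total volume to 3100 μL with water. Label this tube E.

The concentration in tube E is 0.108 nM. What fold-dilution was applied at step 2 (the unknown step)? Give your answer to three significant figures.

Step 1: 75-fold → factor 75
Step 2: unknown factor x
Step 3: 0.25 mL + 3.5 mL = 3.75 mL total → factor 3.75/0.25 = 15
Step 4: 0.28 mL brought to 20.1 mL → factor 20.1/0.28 = 71.786
Step 5: 450 μL brought to 3100 μL → factor 3100/450 = 6.8889
Product of known-step factors = 5.5634 × 10^5
Overall factor = 1.50 mM / (0.108 nM) = 1.3889 × 10^7
x = 1.3889 × 10^7 / 5.5634 × 10^5 = 25.0

25.0-fold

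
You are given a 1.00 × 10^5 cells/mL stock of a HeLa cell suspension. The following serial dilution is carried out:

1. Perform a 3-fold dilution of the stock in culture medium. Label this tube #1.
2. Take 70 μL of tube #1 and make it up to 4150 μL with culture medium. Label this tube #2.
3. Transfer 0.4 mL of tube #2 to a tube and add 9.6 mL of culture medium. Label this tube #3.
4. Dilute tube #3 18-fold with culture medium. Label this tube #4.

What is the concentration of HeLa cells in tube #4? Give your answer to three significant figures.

1.25 cells/mL

Step 1: 3-fold → factor 3
Step 2: 70 μL brought to 4150 μL → factor 4150/70 = 59.286
Step 3: 0.4 mL + 9.6 mL = 10 mL total → factor 10/0.4 = 25
Step 4: 18-fold → factor 18
Overall dilution factor = 3 × 59.286 × 25 × 18 = 80036
Final = 1.00 × 10^5 cells/mL / 80036 = 1.25 cells/mL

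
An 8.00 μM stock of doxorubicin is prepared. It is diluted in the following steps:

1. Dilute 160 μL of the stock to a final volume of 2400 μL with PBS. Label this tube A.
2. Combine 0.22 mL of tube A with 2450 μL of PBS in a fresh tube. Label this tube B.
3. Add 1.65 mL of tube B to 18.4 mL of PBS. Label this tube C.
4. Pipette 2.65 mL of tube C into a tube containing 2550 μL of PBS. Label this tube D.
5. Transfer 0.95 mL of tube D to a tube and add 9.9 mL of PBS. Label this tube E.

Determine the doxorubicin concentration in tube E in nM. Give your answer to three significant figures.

0.161 nM

Step 1: 160 μL brought to 2400 μL → factor 2400/160 = 15
Step 2: 0.22 mL + 2450 μL = 2.67 mL total → factor 2.67/0.22 = 12.136
Step 3: 1.65 mL + 18.4 mL = 20.05 mL total → factor 20.05/1.65 = 12.152
Step 4: 2.65 mL + 2550 μL = 5.2 mL total → factor 5.2/2.65 = 1.9623
Step 5: 0.95 mL + 9.9 mL = 10.85 mL total → factor 10.85/0.95 = 11.421
Overall dilution factor = 15 × 12.136 × 12.152 × 1.9623 × 11.421 = 49576
Final = 8.00 μM / 49576 = 0.0001614 μM = 0.161 nM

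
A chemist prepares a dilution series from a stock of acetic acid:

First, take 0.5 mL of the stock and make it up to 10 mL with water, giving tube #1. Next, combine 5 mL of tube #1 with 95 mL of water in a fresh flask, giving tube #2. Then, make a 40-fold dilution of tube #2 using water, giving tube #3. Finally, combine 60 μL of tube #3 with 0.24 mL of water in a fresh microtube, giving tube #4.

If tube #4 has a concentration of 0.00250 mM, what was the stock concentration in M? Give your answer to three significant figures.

0.200 M

Step 1: 0.5 mL brought to 10 mL → factor 10/0.5 = 20
Step 2: 5 mL + 95 mL = 100 mL total → factor 100/5 = 20
Step 3: 40-fold → factor 40
Step 4: 60 μL + 0.24 mL = 300 μL total → factor 300/60 = 5
Overall dilution factor = 20 × 20 × 40 × 5 = 80000
Stock = 0.00250 mM × 80000 = 200.0 mM = 0.200 M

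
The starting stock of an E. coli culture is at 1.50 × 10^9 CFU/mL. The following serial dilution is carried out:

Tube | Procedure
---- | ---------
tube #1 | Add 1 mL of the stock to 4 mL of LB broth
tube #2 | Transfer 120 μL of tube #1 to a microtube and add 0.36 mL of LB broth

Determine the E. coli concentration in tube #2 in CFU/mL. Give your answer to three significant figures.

7.50 × 10^7 CFU/mL

Step 1: 1 mL + 4 mL = 5 mL total → factor 5/1 = 5
Step 2: 120 μL + 0.36 mL = 480 μL total → factor 480/120 = 4
Overall dilution factor = 5 × 4 = 20
Final = 1.50 × 10^9 CFU/mL / 20 = 7.50 × 10^7 CFU/mL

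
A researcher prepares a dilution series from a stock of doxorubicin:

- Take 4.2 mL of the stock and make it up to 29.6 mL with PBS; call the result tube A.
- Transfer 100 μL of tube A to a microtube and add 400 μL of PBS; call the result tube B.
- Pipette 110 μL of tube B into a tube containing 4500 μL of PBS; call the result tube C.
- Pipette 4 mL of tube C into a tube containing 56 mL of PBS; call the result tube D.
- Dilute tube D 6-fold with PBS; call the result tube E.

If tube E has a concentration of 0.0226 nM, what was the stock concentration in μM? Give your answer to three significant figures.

Step 1: 4.2 mL brought to 29.6 mL → factor 29.6/4.2 = 7.0476
Step 2: 100 μL + 400 μL = 500 μL total → factor 500/100 = 5
Step 3: 110 μL + 4500 μL = 4610 μL total → factor 4610/110 = 41.909
Step 4: 4 mL + 56 mL = 60 mL total → factor 60/4 = 15
Step 5: 6-fold → factor 6
Overall dilution factor = 7.0476 × 5 × 41.909 × 15 × 6 = 1.3291 × 10^5
Stock = 0.0226 nM × 1.3291 × 10^5 = 3004 nM = 3.00 μM

3.00 μM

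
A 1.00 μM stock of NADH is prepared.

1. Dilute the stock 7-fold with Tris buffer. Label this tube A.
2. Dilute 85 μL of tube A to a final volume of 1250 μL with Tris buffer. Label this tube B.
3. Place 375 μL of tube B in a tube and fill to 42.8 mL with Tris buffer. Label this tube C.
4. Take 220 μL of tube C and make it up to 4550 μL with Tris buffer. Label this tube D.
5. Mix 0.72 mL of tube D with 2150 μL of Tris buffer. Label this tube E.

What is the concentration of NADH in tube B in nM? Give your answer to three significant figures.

9.71 nM

Step 1: 7-fold → factor 7
Step 2: 85 μL brought to 1250 μL → factor 1250/85 = 14.706
Dilution factor through tube B = 7 × 14.706 = 102.94
[tube B] = 1.00 μM / 102.94 = 0.009714 μM = 9.71 nM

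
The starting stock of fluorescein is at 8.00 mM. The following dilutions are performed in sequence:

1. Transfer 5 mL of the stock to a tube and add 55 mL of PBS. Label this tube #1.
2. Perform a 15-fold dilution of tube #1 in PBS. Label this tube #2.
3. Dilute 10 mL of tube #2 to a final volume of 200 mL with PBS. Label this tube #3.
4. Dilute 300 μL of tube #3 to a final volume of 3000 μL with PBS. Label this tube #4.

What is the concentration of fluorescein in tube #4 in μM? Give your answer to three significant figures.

Step 1: 5 mL + 55 mL = 60 mL total → factor 60/5 = 12
Step 2: 15-fold → factor 15
Step 3: 10 mL brought to 200 mL → factor 200/10 = 20
Step 4: 300 μL brought to 3000 μL → factor 3000/300 = 10
Overall dilution factor = 12 × 15 × 20 × 10 = 36000
Final = 8.00 mM / 36000 = 0.0002222 mM = 0.222 μM

0.222 μM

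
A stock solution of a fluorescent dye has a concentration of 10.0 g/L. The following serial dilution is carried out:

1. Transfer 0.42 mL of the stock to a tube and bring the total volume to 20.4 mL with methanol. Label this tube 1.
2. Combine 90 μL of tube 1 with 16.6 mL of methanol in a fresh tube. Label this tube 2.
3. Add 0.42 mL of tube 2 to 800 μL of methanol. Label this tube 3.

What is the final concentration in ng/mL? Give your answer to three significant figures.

Step 1: 0.42 mL brought to 20.4 mL → factor 20.4/0.42 = 48.571
Step 2: 90 μL + 16.6 mL = 16690 μL total → factor 16690/90 = 185.44
Step 3: 0.42 mL + 800 μL = 1.22 mL total → factor 1.22/0.42 = 2.9048
Overall dilution factor = 48.571 × 185.44 × 2.9048 = 26164
Final = 10.0 g/L / 26164 = 0.0003822 g/L = 382 ng/mL

382 ng/mL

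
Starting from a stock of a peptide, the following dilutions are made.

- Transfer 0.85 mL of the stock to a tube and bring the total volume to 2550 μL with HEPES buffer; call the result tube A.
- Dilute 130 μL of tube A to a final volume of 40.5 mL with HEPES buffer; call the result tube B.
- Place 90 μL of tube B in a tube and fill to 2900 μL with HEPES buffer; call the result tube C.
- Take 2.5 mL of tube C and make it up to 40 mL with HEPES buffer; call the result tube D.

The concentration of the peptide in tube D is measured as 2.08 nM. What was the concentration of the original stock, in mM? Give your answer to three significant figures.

1.00 mM

Step 1: 0.85 mL brought to 2550 μL → factor 2.55/0.85 = 3
Step 2: 130 μL brought to 40.5 mL → factor 40500/130 = 311.54
Step 3: 90 μL brought to 2900 μL → factor 2900/90 = 32.222
Step 4: 2.5 mL brought to 40 mL → factor 40/2.5 = 16
Overall dilution factor = 3 × 311.54 × 32.222 × 16 = 4.8185 × 10^5
Stock = 2.08 nM × 4.8185 × 10^5 = 1.002 × 10^6 nM = 1.00 mM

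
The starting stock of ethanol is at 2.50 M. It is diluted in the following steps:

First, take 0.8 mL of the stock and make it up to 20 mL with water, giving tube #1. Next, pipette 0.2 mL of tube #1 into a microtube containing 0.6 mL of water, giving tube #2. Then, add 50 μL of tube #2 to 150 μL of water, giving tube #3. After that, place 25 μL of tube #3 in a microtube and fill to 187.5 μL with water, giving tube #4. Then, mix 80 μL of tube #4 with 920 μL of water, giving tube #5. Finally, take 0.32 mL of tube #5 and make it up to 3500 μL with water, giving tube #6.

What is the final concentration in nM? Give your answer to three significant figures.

Step 1: 0.8 mL brought to 20 mL → factor 20/0.8 = 25
Step 2: 0.2 mL + 0.6 mL = 0.8 mL total → factor 0.8/0.2 = 4
Step 3: 50 μL + 150 μL = 200 μL total → factor 200/50 = 4
Step 4: 25 μL brought to 187.5 μL → factor 187.5/25 = 7.5
Step 5: 80 μL + 920 μL = 1000 μL total → factor 1000/80 = 12.5
Step 6: 0.32 mL brought to 3500 μL → factor 3.5/0.32 = 10.938
Overall dilution factor = 25 × 4 × 4 × 7.5 × 12.5 × 10.938 = 4.1016 × 10^5
Final = 2.50 M / 4.1016 × 10^5 = 6.095 × 10^-6 M = 6.10 × 10^3 nM

6.10 × 10^3 nM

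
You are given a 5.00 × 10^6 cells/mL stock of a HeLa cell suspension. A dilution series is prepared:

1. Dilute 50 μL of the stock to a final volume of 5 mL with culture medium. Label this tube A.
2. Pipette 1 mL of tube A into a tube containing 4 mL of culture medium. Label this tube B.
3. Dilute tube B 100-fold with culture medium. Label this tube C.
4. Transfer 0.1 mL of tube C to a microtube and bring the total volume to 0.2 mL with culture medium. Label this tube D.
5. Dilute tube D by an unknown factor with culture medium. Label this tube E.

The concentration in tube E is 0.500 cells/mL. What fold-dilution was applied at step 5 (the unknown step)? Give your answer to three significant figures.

Step 1: 50 μL brought to 5 mL → factor 5000/50 = 100
Step 2: 1 mL + 4 mL = 5 mL total → factor 5/1 = 5
Step 3: 100-fold → factor 100
Step 4: 0.1 mL brought to 0.2 mL → factor 0.2/0.1 = 2
Step 5: unknown factor x
Product of known-step factors = 1 × 10^5
Overall factor = 5.00 × 10^6 cells/mL / (0.500 cells/mL) = 1 × 10^7
x = 1 × 10^7 / 1 × 10^5 = 100

100-fold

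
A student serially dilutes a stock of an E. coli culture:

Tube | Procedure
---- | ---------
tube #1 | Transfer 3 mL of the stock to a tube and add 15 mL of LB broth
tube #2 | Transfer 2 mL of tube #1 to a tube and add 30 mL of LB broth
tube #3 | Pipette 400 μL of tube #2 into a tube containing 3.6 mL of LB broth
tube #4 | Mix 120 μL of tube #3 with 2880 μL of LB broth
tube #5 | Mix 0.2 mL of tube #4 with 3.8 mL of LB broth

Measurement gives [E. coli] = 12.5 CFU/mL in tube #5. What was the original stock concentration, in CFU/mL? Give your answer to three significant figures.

6.00 × 10^6 CFU/mL

Step 1: 3 mL + 15 mL = 18 mL total → factor 18/3 = 6
Step 2: 2 mL + 30 mL = 32 mL total → factor 32/2 = 16
Step 3: 400 μL + 3.6 mL = 4000 μL total → factor 4000/400 = 10
Step 4: 120 μL + 2880 μL = 3000 μL total → factor 3000/120 = 25
Step 5: 0.2 mL + 3.8 mL = 4 mL total → factor 4/0.2 = 20
Overall dilution factor = 6 × 16 × 10 × 25 × 20 = 4.8 × 10^5
Stock = 12.5 CFU/mL × 4.8 × 10^5 = 6.00 × 10^6 CFU/mL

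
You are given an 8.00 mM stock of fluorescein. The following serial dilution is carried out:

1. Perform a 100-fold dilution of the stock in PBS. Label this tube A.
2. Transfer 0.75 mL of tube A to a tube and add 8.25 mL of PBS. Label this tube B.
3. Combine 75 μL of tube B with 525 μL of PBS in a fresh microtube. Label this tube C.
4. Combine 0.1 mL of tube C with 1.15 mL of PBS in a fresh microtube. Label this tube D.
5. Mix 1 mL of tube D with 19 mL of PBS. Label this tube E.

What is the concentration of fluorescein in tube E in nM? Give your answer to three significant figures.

3.33 nM

Step 1: 100-fold → factor 100
Step 2: 0.75 mL + 8.25 mL = 9 mL total → factor 9/0.75 = 12
Step 3: 75 μL + 525 μL = 600 μL total → factor 600/75 = 8
Step 4: 0.1 mL + 1.15 mL = 1.25 mL total → factor 1.25/0.1 = 12.5
Step 5: 1 mL + 19 mL = 20 mL total → factor 20/1 = 20
Overall dilution factor = 100 × 12 × 8 × 12.5 × 20 = 2.4 × 10^6
Final = 8.00 mM / 2.4 × 10^6 = 3.333 × 10^-6 mM = 3.33 nM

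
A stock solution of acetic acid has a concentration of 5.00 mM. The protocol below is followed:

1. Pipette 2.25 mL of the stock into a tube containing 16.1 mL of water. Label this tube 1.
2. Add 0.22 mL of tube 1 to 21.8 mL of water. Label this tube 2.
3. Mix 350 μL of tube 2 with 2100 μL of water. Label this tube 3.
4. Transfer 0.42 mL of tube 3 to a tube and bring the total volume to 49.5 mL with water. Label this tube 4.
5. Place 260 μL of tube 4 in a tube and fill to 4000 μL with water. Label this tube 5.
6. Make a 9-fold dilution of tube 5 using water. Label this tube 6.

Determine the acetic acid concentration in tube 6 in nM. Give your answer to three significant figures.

0.0536 nM

Step 1: 2.25 mL + 16.1 mL = 18.35 mL total → factor 18.35/2.25 = 8.1556
Step 2: 0.22 mL + 21.8 mL = 22.02 mL total → factor 22.02/0.22 = 100.09
Step 3: 350 μL + 2100 μL = 2450 μL total → factor 2450/350 = 7
Step 4: 0.42 mL brought to 49.5 mL → factor 49.5/0.42 = 117.86
Step 5: 260 μL brought to 4000 μL → factor 4000/260 = 15.385
Step 6: 9-fold → factor 9
Overall dilution factor = 8.1556 × 100.09 × 7 × 117.86 × 15.385 × 9 = 9.3246 × 10^7
Final = 5.00 mM / 9.3246 × 10^7 = 5.362 × 10^-8 mM = 0.0536 nM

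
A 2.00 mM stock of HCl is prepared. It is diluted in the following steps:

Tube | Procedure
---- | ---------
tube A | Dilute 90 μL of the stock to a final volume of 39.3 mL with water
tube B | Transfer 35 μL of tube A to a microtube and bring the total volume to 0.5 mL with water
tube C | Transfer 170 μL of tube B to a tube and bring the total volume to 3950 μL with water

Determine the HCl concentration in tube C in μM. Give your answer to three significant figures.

Step 1: 90 μL brought to 39.3 mL → factor 39300/90 = 436.67
Step 2: 35 μL brought to 0.5 mL → factor 500/35 = 14.286
Step 3: 170 μL brought to 3950 μL → factor 3950/170 = 23.235
Overall dilution factor = 436.67 × 14.286 × 23.235 = 1.4494 × 10^5
Final = 2.00 mM / 1.4494 × 10^5 = 1.380 × 10^-5 mM = 0.0138 μM

0.0138 μM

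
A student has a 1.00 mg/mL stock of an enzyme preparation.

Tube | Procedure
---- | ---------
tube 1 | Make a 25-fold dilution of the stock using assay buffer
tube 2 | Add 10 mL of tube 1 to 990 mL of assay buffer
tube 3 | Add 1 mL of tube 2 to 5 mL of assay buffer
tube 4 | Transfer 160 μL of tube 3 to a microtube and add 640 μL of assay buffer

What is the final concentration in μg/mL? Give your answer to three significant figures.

Step 1: 25-fold → factor 25
Step 2: 10 mL + 990 mL = 1000 mL total → factor 1000/10 = 100
Step 3: 1 mL + 5 mL = 6 mL total → factor 6/1 = 6
Step 4: 160 μL + 640 μL = 800 μL total → factor 800/160 = 5
Overall dilution factor = 25 × 100 × 6 × 5 = 75000
Final = 1.00 mg/mL / 75000 = 1.333 × 10^-5 mg/mL = 0.0133 μg/mL

0.0133 μg/mL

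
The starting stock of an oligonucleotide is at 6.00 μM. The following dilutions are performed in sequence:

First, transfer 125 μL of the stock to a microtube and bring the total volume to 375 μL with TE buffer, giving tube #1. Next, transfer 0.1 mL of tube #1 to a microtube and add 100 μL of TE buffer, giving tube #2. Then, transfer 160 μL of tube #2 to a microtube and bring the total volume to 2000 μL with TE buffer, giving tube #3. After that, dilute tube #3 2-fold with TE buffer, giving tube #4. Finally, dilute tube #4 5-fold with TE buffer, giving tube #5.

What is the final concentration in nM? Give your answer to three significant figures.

8.00 nM

Step 1: 125 μL brought to 375 μL → factor 375/125 = 3
Step 2: 0.1 mL + 100 μL = 0.2 mL total → factor 0.2/0.1 = 2
Step 3: 160 μL brought to 2000 μL → factor 2000/160 = 12.5
Step 4: 2-fold → factor 2
Step 5: 5-fold → factor 5
Overall dilution factor = 3 × 2 × 12.5 × 2 × 5 = 750
Final = 6.00 μM / 750 = 0.008000 μM = 8.00 nM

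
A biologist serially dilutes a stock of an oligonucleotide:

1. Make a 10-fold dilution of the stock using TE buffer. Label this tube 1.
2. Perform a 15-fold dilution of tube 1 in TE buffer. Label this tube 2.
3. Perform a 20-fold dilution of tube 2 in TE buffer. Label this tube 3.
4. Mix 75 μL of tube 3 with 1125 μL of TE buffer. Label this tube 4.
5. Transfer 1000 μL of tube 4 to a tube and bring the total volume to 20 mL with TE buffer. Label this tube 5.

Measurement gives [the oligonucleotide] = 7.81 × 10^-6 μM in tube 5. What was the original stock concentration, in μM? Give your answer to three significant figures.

Step 1: 10-fold → factor 10
Step 2: 15-fold → factor 15
Step 3: 20-fold → factor 20
Step 4: 75 μL + 1125 μL = 1200 μL total → factor 1200/75 = 16
Step 5: 1000 μL brought to 20 mL → factor 20000/1000 = 20
Overall dilution factor = 10 × 15 × 20 × 16 × 20 = 9.6 × 10^5
Stock = 7.81 × 10^-6 μM × 9.6 × 10^5 = 7.50 μM

7.50 μM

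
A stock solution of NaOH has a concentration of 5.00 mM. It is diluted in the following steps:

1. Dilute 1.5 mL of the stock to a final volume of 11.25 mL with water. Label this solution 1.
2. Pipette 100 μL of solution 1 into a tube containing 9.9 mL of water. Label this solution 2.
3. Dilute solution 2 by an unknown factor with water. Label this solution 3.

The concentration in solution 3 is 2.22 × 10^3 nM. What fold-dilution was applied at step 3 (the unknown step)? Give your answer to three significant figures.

Step 1: 1.5 mL brought to 11.25 mL → factor 11.25/1.5 = 7.5
Step 2: 100 μL + 9.9 mL = 10000 μL total → factor 10000/100 = 100
Step 3: unknown factor x
Product of known-step factors = 750
Overall factor = 5.00 mM / (2.22 × 10^3 nM) = 2252.3
x = 2252.3 / 750 = 3.00

3.00-fold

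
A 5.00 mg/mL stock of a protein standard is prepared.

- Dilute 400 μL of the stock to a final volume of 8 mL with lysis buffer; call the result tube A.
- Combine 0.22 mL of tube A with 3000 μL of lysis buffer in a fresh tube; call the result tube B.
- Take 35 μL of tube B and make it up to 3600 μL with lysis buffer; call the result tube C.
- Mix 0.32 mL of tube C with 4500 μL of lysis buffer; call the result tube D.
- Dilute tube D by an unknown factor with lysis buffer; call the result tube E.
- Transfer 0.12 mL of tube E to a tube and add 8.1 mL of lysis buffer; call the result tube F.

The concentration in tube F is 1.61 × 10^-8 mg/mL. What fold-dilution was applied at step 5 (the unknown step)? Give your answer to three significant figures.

10.0-fold

Step 1: 400 μL brought to 8 mL → factor 8000/400 = 20
Step 2: 0.22 mL + 3000 μL = 3.22 mL total → factor 3.22/0.22 = 14.636
Step 3: 35 μL brought to 3600 μL → factor 3600/35 = 102.86
Step 4: 0.32 mL + 4500 μL = 4.82 mL total → factor 4.82/0.32 = 15.062
Step 5: unknown factor x
Step 6: 0.12 mL + 8.1 mL = 8.22 mL total → factor 8.22/0.12 = 68.5
Product of known-step factors = 3.1066 × 10^7
Overall factor = 5.00 mg/mL / (1.61 × 10^-8 mg/mL) = 3.1056 × 10^8
x = 3.1056 × 10^8 / 3.1066 × 10^7 = 10.0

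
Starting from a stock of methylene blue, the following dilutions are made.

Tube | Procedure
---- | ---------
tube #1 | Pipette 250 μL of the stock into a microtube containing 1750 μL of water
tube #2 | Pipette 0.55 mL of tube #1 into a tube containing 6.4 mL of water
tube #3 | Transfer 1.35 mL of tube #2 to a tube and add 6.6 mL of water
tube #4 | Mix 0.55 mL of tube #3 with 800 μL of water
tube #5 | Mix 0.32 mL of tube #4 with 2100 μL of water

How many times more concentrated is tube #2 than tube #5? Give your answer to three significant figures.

Step 1: 250 μL + 1750 μL = 2000 μL total → factor 2000/250 = 8
Step 2: 0.55 mL + 6.4 mL = 6.95 mL total → factor 6.95/0.55 = 12.636
Step 3: 1.35 mL + 6.6 mL = 7.95 mL total → factor 7.95/1.35 = 5.8889
Step 4: 0.55 mL + 800 μL = 1.35 mL total → factor 1.35/0.55 = 2.4545
Step 5: 0.32 mL + 2100 μL = 2.42 mL total → factor 2.42/0.32 = 7.5625
Dilution factor to tube #2 = 101.09; to tube #5 = 11050
[tube #2]/[tube #5] = (factor to tube #5)/(factor to tube #2) = 11050/101.09 = 109

109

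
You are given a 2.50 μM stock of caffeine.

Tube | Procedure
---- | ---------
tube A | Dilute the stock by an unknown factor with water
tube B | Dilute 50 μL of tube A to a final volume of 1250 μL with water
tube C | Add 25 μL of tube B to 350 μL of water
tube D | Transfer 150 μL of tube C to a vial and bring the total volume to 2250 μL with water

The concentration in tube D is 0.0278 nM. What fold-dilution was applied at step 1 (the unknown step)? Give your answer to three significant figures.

16.0-fold

Step 1: unknown factor x
Step 2: 50 μL brought to 1250 μL → factor 1250/50 = 25
Step 3: 25 μL + 350 μL = 375 μL total → factor 375/25 = 15
Step 4: 150 μL brought to 2250 μL → factor 2250/150 = 15
Product of known-step factors = 5625
Overall factor = 2.50 μM / (0.0278 nM) = 89928
x = 89928 / 5625 = 16.0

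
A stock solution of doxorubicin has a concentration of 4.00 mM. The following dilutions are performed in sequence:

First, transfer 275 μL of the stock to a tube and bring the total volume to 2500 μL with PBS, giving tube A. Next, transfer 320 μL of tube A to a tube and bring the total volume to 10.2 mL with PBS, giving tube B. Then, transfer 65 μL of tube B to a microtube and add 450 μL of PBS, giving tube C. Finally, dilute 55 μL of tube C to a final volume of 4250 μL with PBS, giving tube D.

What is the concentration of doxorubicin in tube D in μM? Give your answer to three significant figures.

0.0225 μM

Step 1: 275 μL brought to 2500 μL → factor 2500/275 = 9.0909
Step 2: 320 μL brought to 10.2 mL → factor 10200/320 = 31.875
Step 3: 65 μL + 450 μL = 515 μL total → factor 515/65 = 7.9231
Step 4: 55 μL brought to 4250 μL → factor 4250/55 = 77.273
Dilution factor through tube D = 9.0909 × 31.875 × 7.9231 × 77.273 = 1.7741 × 10^5
[tube D] = 4.00 mM / 1.7741 × 10^5 = 2.255 × 10^-5 mM = 0.0225 μM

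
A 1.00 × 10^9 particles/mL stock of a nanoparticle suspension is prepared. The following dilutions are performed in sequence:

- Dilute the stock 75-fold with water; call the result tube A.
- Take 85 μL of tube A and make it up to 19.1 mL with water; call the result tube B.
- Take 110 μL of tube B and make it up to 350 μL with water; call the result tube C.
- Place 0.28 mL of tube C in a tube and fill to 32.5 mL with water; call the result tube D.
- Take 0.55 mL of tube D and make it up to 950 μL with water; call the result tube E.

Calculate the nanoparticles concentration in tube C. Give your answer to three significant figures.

Step 1: 75-fold → factor 75
Step 2: 85 μL brought to 19.1 mL → factor 19100/85 = 224.71
Step 3: 110 μL brought to 350 μL → factor 350/110 = 3.1818
Dilution factor through tube C = 75 × 224.71 × 3.1818 = 53623
[tube C] = 1.00 × 10^9 particles/mL / 53623 = 1.86 × 10^4 particles/mL

1.86 × 10^4 particles/mL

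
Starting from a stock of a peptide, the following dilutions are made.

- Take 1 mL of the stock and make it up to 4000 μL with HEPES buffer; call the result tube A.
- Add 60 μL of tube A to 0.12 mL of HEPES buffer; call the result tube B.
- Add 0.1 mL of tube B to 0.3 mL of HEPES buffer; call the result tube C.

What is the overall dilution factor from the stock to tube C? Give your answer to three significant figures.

48.0

Step 1: 1 mL brought to 4000 μL → factor 4/1 = 4
Step 2: 60 μL + 0.12 mL = 180 μL total → factor 180/60 = 3
Step 3: 0.1 mL + 0.3 mL = 0.4 mL total → factor 0.4/0.1 = 4
Overall dilution factor = 4 × 3 × 4 = 48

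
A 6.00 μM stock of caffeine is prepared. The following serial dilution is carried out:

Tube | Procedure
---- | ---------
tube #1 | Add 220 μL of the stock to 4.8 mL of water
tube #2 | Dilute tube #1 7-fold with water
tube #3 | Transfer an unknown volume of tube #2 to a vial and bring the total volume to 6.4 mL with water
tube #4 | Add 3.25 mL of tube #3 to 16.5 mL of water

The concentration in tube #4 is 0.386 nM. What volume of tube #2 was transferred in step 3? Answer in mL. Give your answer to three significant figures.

Step 1: 220 μL + 4.8 mL = 5020 μL total → factor 5020/220 = 22.818
Step 2: 7-fold → factor 7
Step 3: v brought to 6.4 mL → factor = 6.4 mL/v
Step 4: 3.25 mL + 16.5 mL = 19.75 mL total → factor 19.75/3.25 = 6.0769
Product of known-step factors = 970.65
Overall factor = 6.00 μM / (0.386 nM) = 15544
Step-3 factor = 15544 / 970.65 = 16.014
v = 6.4 mL / 16.014 = 0.400 mL

0.400 mL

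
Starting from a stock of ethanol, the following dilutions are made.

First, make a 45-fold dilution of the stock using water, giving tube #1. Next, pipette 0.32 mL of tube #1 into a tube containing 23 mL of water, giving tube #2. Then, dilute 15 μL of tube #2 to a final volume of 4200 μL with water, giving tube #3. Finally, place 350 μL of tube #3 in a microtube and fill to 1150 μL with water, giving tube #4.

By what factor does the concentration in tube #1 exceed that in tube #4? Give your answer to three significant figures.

6.70 × 10^4

Step 1: 45-fold → factor 45
Step 2: 0.32 mL + 23 mL = 23.32 mL total → factor 23.32/0.32 = 72.875
Step 3: 15 μL brought to 4200 μL → factor 4200/15 = 280
Step 4: 350 μL brought to 1150 μL → factor 1150/350 = 3.2857
Dilution factor to tube #1 = 45; to tube #4 = 3.017 × 10^6
[tube #1]/[tube #4] = (factor to tube #4)/(factor to tube #1) = 3.017 × 10^6/45 = 6.70 × 10^4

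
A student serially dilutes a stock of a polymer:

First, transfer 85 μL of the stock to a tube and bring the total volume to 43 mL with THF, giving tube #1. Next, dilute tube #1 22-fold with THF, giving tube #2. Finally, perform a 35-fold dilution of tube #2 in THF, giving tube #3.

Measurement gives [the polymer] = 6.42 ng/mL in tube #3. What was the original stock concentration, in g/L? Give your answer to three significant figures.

2.50 g/L

Step 1: 85 μL brought to 43 mL → factor 43000/85 = 505.88
Step 2: 22-fold → factor 22
Step 3: 35-fold → factor 35
Overall dilution factor = 505.88 × 22 × 35 = 3.8953 × 10^5
Stock = 6.42 ng/mL × 3.8953 × 10^5 = 2.501 × 10^6 ng/mL = 2.50 g/L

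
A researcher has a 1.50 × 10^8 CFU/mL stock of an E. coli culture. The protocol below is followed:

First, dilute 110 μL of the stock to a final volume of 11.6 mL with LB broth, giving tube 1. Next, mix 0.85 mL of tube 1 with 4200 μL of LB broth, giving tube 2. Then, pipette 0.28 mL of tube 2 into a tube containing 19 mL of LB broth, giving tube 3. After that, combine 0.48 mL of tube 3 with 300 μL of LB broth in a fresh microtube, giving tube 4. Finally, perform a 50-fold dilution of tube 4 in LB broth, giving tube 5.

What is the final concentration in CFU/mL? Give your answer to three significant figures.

Step 1: 110 μL brought to 11.6 mL → factor 11600/110 = 105.45
Step 2: 0.85 mL + 4200 μL = 5.05 mL total → factor 5.05/0.85 = 5.9412
Step 3: 0.28 mL + 19 mL = 19.28 mL total → factor 19.28/0.28 = 68.857
Step 4: 0.48 mL + 300 μL = 0.78 mL total → factor 0.78/0.48 = 1.625
Step 5: 50-fold → factor 50
Overall dilution factor = 105.45 × 5.9412 × 68.857 × 1.625 × 50 = 3.5052 × 10^6
Final = 1.50 × 10^8 CFU/mL / 3.5052 × 10^6 = 42.8 CFU/mL

42.8 CFU/mL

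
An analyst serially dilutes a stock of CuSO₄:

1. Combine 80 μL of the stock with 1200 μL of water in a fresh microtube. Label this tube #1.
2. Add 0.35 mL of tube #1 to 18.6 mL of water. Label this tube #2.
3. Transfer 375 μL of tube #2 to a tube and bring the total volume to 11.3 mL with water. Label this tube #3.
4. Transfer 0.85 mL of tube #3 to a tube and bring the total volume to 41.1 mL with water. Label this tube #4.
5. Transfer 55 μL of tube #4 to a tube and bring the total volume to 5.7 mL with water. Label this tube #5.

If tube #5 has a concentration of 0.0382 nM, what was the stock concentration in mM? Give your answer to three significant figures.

Step 1: 80 μL + 1200 μL = 1280 μL total → factor 1280/80 = 16
Step 2: 0.35 mL + 18.6 mL = 18.95 mL total → factor 18.95/0.35 = 54.143
Step 3: 375 μL brought to 11.3 mL → factor 11300/375 = 30.133
Step 4: 0.85 mL brought to 41.1 mL → factor 41.1/0.85 = 48.353
Step 5: 55 μL brought to 5.7 mL → factor 5700/55 = 103.64
Overall dilution factor = 16 × 54.143 × 30.133 × 48.353 × 103.64 = 1.3081 × 10^8
Stock = 0.0382 nM × 1.3081 × 10^8 = 4.997 × 10^6 nM = 5.00 mM

5.00 mM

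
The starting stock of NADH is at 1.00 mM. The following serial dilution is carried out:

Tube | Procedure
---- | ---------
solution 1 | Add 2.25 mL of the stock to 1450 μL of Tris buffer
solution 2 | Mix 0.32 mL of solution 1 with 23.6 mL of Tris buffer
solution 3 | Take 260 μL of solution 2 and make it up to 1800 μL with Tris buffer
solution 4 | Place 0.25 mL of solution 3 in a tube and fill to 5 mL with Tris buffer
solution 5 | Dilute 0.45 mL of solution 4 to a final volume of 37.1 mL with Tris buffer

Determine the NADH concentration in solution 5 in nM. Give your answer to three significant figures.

Step 1: 2.25 mL + 1450 μL = 3.7 mL total → factor 3.7/2.25 = 1.6444
Step 2: 0.32 mL + 23.6 mL = 23.92 mL total → factor 23.92/0.32 = 74.75
Step 3: 260 μL brought to 1800 μL → factor 1800/260 = 6.9231
Step 4: 0.25 mL brought to 5 mL → factor 5/0.25 = 20
Step 5: 0.45 mL brought to 37.1 mL → factor 37.1/0.45 = 82.444
Overall dilution factor = 1.6444 × 74.75 × 6.9231 × 20 × 82.444 = 1.4032 × 10^6
Final = 1.00 mM / 1.4032 × 10^6 = 7.127 × 10^-7 mM = 0.713 nM

0.713 nM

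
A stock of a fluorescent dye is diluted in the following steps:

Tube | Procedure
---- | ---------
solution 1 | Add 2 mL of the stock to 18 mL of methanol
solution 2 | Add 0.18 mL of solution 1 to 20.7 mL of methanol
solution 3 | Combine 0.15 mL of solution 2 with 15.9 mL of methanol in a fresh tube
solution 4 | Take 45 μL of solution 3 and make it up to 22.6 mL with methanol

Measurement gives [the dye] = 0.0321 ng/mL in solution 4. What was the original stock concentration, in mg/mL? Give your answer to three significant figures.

Step 1: 2 mL + 18 mL = 20 mL total → factor 20/2 = 10
Step 2: 0.18 mL + 20.7 mL = 20.88 mL total → factor 20.88/0.18 = 116
Step 3: 0.15 mL + 15.9 mL = 16.05 mL total → factor 16.05/0.15 = 107
Step 4: 45 μL brought to 22.6 mL → factor 22600/45 = 502.22
Overall dilution factor = 10 × 116 × 107 × 502.22 = 6.2336 × 10^7
Stock = 0.0321 ng/mL × 6.2336 × 10^7 = 2.001 × 10^6 ng/mL = 2.00 mg/mL

2.00 mg/mL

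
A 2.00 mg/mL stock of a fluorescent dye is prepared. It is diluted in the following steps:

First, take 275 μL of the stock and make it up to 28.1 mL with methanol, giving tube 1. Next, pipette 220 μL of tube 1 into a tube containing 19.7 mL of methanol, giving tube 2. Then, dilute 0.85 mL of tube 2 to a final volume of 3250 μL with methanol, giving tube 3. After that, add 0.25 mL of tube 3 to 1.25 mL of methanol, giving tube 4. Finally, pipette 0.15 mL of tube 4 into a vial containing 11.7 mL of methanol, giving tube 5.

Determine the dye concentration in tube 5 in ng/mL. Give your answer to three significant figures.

Step 1: 275 μL brought to 28.1 mL → factor 28100/275 = 102.18
Step 2: 220 μL + 19.7 mL = 19920 μL total → factor 19920/220 = 90.545
Step 3: 0.85 mL brought to 3250 μL → factor 3.25/0.85 = 3.8235
Step 4: 0.25 mL + 1.25 mL = 1.5 mL total → factor 1.5/0.25 = 6
Step 5: 0.15 mL + 11.7 mL = 11.85 mL total → factor 11.85/0.15 = 79
Overall dilution factor = 102.18 × 90.545 × 3.8235 × 6 × 79 = 1.6768 × 10^7
Final = 2.00 mg/mL / 1.6768 × 10^7 = 1.193 × 10^-7 mg/mL = 0.119 ng/mL

0.119 ng/mL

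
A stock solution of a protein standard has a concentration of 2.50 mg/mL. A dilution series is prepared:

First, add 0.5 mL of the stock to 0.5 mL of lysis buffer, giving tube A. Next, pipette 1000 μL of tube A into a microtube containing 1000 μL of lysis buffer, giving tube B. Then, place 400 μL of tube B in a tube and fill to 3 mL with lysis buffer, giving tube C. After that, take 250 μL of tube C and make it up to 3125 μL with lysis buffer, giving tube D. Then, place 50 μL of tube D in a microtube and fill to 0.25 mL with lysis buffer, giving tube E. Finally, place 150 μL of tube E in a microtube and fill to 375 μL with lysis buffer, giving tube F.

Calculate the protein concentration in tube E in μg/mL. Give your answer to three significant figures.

Step 1: 0.5 mL + 0.5 mL = 1 mL total → factor 1/0.5 = 2
Step 2: 1000 μL + 1000 μL = 2000 μL total → factor 2000/1000 = 2
Step 3: 400 μL brought to 3 mL → factor 3000/400 = 7.5
Step 4: 250 μL brought to 3125 μL → factor 3125/250 = 12.5
Step 5: 50 μL brought to 0.25 mL → factor 250/50 = 5
Dilution factor through tube E = 2 × 2 × 7.5 × 12.5 × 5 = 1875
[tube E] = 2.50 mg/mL / 1875 = 0.001333 mg/mL = 1.33 μg/mL

1.33 μg/mL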